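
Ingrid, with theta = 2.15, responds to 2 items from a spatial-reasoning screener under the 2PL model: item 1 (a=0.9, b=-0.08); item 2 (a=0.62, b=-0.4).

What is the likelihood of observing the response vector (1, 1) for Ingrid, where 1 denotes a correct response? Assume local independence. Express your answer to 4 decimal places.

0.7311

P(theta) = 1 / (1 + exp(−a(theta − b)))
P_1 = 1/(1+e^{-2.0070}) = 0.8815
P_2 = 1/(1+e^{-1.5810}) = 0.8293
L = P_1 × P_2 = 0.8815 × 0.8293 = 0.73109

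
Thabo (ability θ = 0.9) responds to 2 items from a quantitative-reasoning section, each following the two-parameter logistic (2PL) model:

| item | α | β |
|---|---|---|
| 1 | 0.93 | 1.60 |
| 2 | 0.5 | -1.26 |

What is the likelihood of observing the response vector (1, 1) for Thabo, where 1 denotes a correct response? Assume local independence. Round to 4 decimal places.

0.2559

P(θ) = 1 / (1 + exp(−α(θ − β)))
P_1 = 1/(1+e^{0.6510}) = 0.3428
P_2 = 1/(1+e^{-1.0800}) = 0.7465
L = P_1 × P_2 = 0.3428 × 0.7465 = 0.25587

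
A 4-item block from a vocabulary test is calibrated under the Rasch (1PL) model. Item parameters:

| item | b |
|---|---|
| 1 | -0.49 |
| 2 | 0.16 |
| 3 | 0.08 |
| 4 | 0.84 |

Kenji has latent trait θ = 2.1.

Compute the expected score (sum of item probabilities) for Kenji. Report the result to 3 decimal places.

3.466

P(θ) = 1 / (1 + exp(−(θ − b)))
P_1 = 1/(1+e^{-2.5900}) = 0.9302
P_2 = 1/(1+e^{-1.9400}) = 0.8744
P_3 = 1/(1+e^{-2.0200}) = 0.8829
P_4 = 1/(1+e^{-1.2600}) = 0.7790
E[score] = 0.9302 + 0.8744 + 0.8829 + 0.7790 = 3.4665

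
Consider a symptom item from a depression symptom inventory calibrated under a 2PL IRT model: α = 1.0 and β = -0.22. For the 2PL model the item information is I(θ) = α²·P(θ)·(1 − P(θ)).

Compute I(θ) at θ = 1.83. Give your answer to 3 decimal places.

P = 1/(1+e^{-2.0500}) = 0.8859
P(1−P) = 0.8859 × 0.1141 = 0.1010
I = α² × P(1−P) = 1.0² × 0.1010 = 0.10104

0.101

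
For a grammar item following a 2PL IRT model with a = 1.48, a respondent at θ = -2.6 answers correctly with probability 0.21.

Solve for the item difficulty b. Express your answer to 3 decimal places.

P(θ) = 1 / (1 + exp(−a(θ − b)))
logit(0.21) = ln(0.21/0.79) = -1.3249
b = θ − logit/(a) = -2.6 − (-1.3249)/1.4800 = -1.7048

-1.705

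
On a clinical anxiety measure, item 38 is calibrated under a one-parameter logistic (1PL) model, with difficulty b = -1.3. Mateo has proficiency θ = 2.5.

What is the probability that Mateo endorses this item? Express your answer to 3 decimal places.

0.978

P(θ) = 1 / (1 + exp(−(θ − b)))
Exponent: (2.5 − (-1.3)) = 3.8000
1/(1 + e^{-3.8000}) = 0.9781
P = 0.9781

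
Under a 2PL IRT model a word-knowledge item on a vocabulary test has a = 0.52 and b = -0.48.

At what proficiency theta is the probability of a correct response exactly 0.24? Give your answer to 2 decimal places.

-2.70

P(theta) = 1 / (1 + exp(−a(theta − b)))
logit = ln(0.2400/0.7600) = -1.1527
theta = b + logit/(a) = -0.48 + (-1.1527)/0.5200 = -2.6967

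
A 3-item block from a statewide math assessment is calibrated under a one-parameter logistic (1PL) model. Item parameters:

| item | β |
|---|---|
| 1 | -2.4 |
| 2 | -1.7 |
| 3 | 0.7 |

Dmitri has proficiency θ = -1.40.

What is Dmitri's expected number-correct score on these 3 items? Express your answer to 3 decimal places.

1.415

P(θ) = 1 / (1 + exp(−(θ − β)))
P_1 = 1/(1+e^{-1.0000}) = 0.7311
P_2 = 1/(1+e^{-0.3000}) = 0.5744
P_3 = 1/(1+e^{2.1000}) = 0.1091
E[score] = 0.7311 + 0.5744 + 0.1091 = 1.4146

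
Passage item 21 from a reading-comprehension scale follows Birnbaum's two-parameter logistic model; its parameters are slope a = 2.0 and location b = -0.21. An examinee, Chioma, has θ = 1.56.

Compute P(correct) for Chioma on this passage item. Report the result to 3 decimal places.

0.972

P(θ) = 1 / (1 + exp(−a(θ − b)))
Exponent: 2.0 × (1.56 − (-0.21)) = 3.5400
1/(1 + e^{-3.5400}) = 0.9718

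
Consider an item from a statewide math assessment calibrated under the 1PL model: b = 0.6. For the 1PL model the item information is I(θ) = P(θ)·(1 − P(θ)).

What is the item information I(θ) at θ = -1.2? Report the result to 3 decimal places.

0.122

P = 1/(1+e^{1.8000}) = 0.1419
P(1−P) = 0.1419 × 0.8581 = 0.1217
I = P(1−P) = 0.12173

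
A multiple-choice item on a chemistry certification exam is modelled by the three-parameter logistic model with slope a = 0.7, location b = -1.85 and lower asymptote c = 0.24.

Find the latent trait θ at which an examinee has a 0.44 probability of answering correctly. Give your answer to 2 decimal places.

-3.32

P(θ) = c + (1 − c) · 1 / (1 + exp(−a(θ − b)))
Remove guessing floor: (0.44 − 0.24)/(1 − 0.24) = 0.2632
logit = ln(0.2632/0.7368) = -1.0296
θ = b + logit/(a) = -1.85 + (-1.0296)/0.7000 = -3.3209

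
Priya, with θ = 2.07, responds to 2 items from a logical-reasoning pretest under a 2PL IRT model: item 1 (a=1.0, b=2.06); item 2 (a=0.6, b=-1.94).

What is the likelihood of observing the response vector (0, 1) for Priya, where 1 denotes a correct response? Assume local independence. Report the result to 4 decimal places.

P(θ) = 1 / (1 + exp(−a(θ − b)))
P_1 = 1/(1+e^{-0.0100}) = 0.5025
P_2 = 1/(1+e^{-2.4060}) = 0.9173
L = (1−P_1) × P_2 = 0.4975 × 0.9173 = 0.45635

0.4563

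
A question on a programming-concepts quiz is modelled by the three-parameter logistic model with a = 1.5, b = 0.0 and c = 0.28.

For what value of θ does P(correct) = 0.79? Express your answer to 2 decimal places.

0.59

P(θ) = c + (1 − c) · 1 / (1 + exp(−a(θ − b)))
Remove guessing floor: (0.79 − 0.28)/(1 − 0.28) = 0.7083
logit = ln(0.7083/0.2917) = 0.8873
θ = b + logit/(a) = 0.0 + 0.8873/1.5000 = 0.5915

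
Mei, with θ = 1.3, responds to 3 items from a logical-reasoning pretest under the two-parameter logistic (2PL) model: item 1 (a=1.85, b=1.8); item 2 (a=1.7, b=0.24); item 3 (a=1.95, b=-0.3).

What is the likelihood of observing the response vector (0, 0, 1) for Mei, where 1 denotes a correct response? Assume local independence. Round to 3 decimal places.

0.097

P(θ) = 1 / (1 + exp(−a(θ − b)))
P_1 = 1/(1+e^{0.9250}) = 0.2839
P_2 = 1/(1+e^{-1.8020}) = 0.8584
P_3 = 1/(1+e^{-3.1200}) = 0.9577
L = (1−P_1) × (1−P_2) × P_3 = 0.7161 × 0.1416 × 0.9577 = 0.09711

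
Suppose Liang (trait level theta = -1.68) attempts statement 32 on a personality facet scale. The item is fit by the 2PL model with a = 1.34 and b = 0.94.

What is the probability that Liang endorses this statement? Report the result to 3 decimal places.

0.029

P(theta) = 1 / (1 + exp(−a(theta − b)))
Exponent: 1.34 × (-1.68 − 0.94) = -3.5108
1/(1 + e^{3.5108}) = 0.0290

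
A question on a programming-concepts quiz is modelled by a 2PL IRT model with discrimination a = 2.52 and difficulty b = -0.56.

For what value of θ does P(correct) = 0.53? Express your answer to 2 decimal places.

-0.51

P(θ) = 1 / (1 + exp(−a(θ − b)))
logit = ln(0.5300/0.4700) = 0.1201
θ = b + logit/(a) = -0.56 + 0.1201/2.5200 = -0.5123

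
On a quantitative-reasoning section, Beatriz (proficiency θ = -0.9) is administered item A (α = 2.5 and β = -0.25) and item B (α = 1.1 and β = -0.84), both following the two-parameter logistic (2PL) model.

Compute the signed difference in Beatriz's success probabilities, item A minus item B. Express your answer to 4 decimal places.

-0.3190

P(θ) = 1 / (1 + exp(−α(θ − β)))
P_A = 0.1645
P_B = 0.4835
P_A − P_B = -0.3190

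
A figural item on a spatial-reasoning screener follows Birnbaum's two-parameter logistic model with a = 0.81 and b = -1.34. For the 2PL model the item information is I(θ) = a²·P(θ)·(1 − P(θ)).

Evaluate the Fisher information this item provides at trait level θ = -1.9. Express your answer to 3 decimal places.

0.156

P = 1/(1+e^{0.4536}) = 0.3885
P(1−P) = 0.3885 × 0.6115 = 0.2376
I = a² × P(1−P) = 0.81² × 0.2376 = 0.15587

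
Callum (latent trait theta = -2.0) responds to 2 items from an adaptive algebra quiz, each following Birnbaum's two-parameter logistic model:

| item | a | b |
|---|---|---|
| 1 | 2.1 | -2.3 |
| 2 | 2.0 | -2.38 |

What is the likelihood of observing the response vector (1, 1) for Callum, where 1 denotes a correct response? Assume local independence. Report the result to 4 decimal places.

P(theta) = 1 / (1 + exp(−a(theta − b)))
P_1 = 1/(1+e^{-0.6300}) = 0.6525
P_2 = 1/(1+e^{-0.7600}) = 0.6814
L = P_1 × P_2 = 0.6525 × 0.6814 = 0.44458

0.4446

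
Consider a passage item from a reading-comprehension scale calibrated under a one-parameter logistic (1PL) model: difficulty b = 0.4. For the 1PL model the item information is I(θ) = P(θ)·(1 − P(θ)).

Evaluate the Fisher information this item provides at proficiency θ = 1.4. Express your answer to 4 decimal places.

0.1966

P = 1/(1+e^{-1.0000}) = 0.7311
P(1−P) = 0.7311 × 0.2689 = 0.1966
I = P(1−P) = 0.19661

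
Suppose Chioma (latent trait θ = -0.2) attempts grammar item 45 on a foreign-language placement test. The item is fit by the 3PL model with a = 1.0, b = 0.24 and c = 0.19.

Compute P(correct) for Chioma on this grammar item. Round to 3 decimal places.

0.507

P(θ) = c + (1 − c) · 1 / (1 + exp(−a(θ − b)))
Exponent: 1.0 × (-0.2 − 0.24) = -0.4400
1/(1 + e^{0.4400}) = 0.3917
P = 0.19 + 0.81 × 0.3917 = 0.5073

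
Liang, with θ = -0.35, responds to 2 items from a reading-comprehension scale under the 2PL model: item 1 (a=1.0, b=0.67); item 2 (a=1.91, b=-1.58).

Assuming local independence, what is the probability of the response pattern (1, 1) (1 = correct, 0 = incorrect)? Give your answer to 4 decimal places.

P(θ) = 1 / (1 + exp(−a(θ − b)))
P_1 = 1/(1+e^{1.0200}) = 0.2650
P_2 = 1/(1+e^{-2.3493}) = 0.9129
L = P_1 × P_2 = 0.2650 × 0.9129 = 0.24194

0.2419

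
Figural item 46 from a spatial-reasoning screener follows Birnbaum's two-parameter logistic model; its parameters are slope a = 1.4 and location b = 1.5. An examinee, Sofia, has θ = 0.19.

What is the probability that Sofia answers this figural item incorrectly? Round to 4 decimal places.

0.8622

P(θ) = 1 / (1 + exp(−a(θ − b)))
Exponent: 1.4 × (0.19 − 1.5) = -1.8340
1/(1 + e^{1.8340}) = 0.1378
P(incorrect) = 1 − 0.1378 = 0.8622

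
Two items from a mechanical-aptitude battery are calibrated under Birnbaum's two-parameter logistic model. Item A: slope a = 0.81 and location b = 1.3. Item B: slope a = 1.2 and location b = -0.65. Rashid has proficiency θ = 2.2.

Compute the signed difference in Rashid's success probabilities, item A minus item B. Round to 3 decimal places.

-0.294

P(θ) = 1 / (1 + exp(−a(θ − b)))
P_A = 0.6746
P_B = 0.9683
P_A − P_B = -0.2937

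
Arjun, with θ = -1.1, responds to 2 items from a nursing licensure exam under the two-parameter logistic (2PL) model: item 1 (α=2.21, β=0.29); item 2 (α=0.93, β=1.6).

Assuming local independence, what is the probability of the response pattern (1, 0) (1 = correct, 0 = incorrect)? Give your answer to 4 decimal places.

P(θ) = 1 / (1 + exp(−α(θ − β)))
P_1 = 1/(1+e^{3.0719}) = 0.0443
P_2 = 1/(1+e^{2.5110}) = 0.0751
L = P_1 × (1−P_2) = 0.0443 × 0.9249 = 0.04096

0.0410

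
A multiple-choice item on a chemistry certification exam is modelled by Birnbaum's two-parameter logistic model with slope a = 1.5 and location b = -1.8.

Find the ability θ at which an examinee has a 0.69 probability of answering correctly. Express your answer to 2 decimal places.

P(θ) = 1 / (1 + exp(−a(θ − b)))
logit = ln(0.6900/0.3100) = 0.8001
θ = b + logit/(a) = -1.8 + 0.8001/1.5000 = -1.2666

-1.27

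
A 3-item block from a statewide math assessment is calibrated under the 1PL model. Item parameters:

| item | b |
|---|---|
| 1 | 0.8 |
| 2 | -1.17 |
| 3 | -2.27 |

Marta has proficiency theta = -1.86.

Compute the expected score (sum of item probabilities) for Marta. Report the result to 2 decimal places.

P(theta) = 1 / (1 + exp(−(theta − b)))
P_1 = 1/(1+e^{2.6600}) = 0.0654
P_2 = 1/(1+e^{0.6900}) = 0.3340
P_3 = 1/(1+e^{-0.4100}) = 0.6011
E[score] = 0.0654 + 0.3340 + 0.6011 = 1.0005

1.00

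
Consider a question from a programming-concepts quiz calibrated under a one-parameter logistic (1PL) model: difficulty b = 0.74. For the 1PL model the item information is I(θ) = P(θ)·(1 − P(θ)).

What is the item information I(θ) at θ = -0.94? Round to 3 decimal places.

0.132

P = 1/(1+e^{1.6800}) = 0.1571
P(1−P) = 0.1571 × 0.8429 = 0.1324
I = P(1−P) = 0.13242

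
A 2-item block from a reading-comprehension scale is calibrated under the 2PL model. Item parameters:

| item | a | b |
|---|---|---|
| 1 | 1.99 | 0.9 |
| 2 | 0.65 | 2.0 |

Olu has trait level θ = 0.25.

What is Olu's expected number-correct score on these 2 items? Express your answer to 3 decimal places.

P(θ) = 1 / (1 + exp(−a(θ − b)))
P_1 = 1/(1+e^{1.2935}) = 0.2153
P_2 = 1/(1+e^{1.1375}) = 0.2428
E[score] = 0.2153 + 0.2428 = 0.4580

0.458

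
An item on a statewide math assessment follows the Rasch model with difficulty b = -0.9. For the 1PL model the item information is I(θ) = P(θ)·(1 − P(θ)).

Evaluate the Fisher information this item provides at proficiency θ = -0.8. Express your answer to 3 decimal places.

0.249

P = 1/(1+e^{-0.1000}) = 0.5250
P(1−P) = 0.5250 × 0.4750 = 0.2494
I = P(1−P) = 0.24938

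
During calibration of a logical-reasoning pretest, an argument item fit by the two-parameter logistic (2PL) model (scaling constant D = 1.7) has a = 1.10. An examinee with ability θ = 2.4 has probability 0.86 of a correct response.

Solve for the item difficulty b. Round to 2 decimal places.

1.43

P(θ) = 1 / (1 + exp(−D·a(θ − b)))
logit(0.86) = ln(0.86/0.14) = 1.8153
b = θ − logit/(1.7·a) = 2.4 − 1.8153/1.8700 = 1.4293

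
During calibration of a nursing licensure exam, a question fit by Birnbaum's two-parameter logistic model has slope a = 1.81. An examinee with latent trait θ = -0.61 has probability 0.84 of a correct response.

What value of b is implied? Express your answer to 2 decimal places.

-1.53

P(θ) = 1 / (1 + exp(−a(θ − b)))
logit(0.84) = ln(0.84/0.16) = 1.6582
b = θ − logit/(a) = -0.61 − 1.6582/1.8100 = -1.5261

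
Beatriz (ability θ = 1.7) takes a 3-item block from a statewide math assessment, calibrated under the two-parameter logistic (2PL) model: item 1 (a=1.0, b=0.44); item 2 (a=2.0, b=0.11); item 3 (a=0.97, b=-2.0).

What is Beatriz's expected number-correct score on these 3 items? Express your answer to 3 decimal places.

2.712

P(θ) = 1 / (1 + exp(−a(θ − b)))
P_1 = 1/(1+e^{-1.2600}) = 0.7790
P_2 = 1/(1+e^{-3.1800}) = 0.9601
P_3 = 1/(1+e^{-3.5890}) = 0.9731
E[score] = 0.7790 + 0.9601 + 0.9731 = 2.7122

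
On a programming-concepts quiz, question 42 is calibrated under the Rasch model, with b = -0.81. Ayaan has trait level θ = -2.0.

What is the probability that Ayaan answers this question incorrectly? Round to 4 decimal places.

0.7667

P(θ) = 1 / (1 + exp(−(θ − b)))
Exponent: (-2.0 − (-0.81)) = -1.1900
1/(1 + e^{1.1900}) = 0.2333
P = 0.2333
P(incorrect) = 1 − 0.2333 = 0.7667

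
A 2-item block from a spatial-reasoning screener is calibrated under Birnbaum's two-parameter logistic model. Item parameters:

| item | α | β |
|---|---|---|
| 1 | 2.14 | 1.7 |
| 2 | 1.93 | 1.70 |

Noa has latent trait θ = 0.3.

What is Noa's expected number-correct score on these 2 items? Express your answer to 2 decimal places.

P(θ) = 1 / (1 + exp(−α(θ − β)))
P_1 = 1/(1+e^{2.9960}) = 0.0476
P_2 = 1/(1+e^{2.7020}) = 0.0629
E[score] = 0.0476 + 0.0629 = 0.1105

0.11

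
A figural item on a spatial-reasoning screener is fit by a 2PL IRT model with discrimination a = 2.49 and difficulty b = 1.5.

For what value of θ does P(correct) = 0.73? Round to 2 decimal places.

P(θ) = 1 / (1 + exp(−a(θ − b)))
logit = ln(0.7300/0.2700) = 0.9946
θ = b + logit/(a) = 1.5 + 0.9946/2.4900 = 1.8994

1.90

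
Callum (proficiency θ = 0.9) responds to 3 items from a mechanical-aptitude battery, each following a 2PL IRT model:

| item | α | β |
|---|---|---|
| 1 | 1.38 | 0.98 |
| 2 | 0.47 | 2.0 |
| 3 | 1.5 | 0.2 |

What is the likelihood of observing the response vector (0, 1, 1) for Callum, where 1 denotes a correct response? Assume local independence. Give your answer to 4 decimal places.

P(θ) = 1 / (1 + exp(−α(θ − β)))
P_1 = 1/(1+e^{0.1104}) = 0.4724
P_2 = 1/(1+e^{0.5170}) = 0.3736
P_3 = 1/(1+e^{-1.0500}) = 0.7408
L = (1−P_1) × P_2 × P_3 = 0.5276 × 0.3736 × 0.7408 = 0.14599

0.1460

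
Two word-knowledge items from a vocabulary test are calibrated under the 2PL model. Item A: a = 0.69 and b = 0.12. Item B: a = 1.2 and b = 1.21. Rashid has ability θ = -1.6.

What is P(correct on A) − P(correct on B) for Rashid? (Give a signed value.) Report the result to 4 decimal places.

P(θ) = 1 / (1 + exp(−a(θ − b)))
P_A = 0.2338
P_B = 0.0332
P_A − P_B = 0.2006

0.2006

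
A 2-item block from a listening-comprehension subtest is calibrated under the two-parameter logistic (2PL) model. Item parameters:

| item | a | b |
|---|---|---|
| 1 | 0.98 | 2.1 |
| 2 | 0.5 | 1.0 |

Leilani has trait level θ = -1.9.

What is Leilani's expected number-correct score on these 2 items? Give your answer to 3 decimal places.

0.209

P(θ) = 1 / (1 + exp(−a(θ − b)))
P_1 = 1/(1+e^{3.9200}) = 0.0195
P_2 = 1/(1+e^{1.4500}) = 0.1900
E[score] = 0.0195 + 0.1900 = 0.2095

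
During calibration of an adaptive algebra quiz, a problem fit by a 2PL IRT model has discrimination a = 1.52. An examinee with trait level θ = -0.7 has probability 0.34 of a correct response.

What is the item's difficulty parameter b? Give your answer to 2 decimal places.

P(θ) = 1 / (1 + exp(−a(θ − b)))
logit(0.34) = ln(0.34/0.66) = -0.6633
b = θ − logit/(a) = -0.7 − (-0.6633)/1.5200 = -0.2636

-0.26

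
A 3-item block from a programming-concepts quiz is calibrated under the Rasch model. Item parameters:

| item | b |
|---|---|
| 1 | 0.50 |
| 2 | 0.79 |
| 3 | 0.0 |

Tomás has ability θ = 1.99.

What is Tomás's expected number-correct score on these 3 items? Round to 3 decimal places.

2.464

P(θ) = 1 / (1 + exp(−(θ − b)))
P_1 = 1/(1+e^{-1.4900}) = 0.8161
P_2 = 1/(1+e^{-1.2000}) = 0.7685
P_3 = 1/(1+e^{-1.9900}) = 0.8797
E[score] = 0.8161 + 0.7685 + 0.8797 = 2.4643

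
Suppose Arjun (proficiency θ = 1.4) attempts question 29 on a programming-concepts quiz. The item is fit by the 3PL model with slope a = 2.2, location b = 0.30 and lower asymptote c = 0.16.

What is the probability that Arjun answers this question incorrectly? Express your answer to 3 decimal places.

P(θ) = c + (1 − c) · 1 / (1 + exp(−a(θ − b)))
Exponent: 2.2 × (1.4 − 0.30) = 2.4200
1/(1 + e^{-2.4200}) = 0.9183
P = 0.16 + 0.84 × 0.9183 = 0.9314
P(incorrect) = 1 − 0.9314 = 0.0686

0.069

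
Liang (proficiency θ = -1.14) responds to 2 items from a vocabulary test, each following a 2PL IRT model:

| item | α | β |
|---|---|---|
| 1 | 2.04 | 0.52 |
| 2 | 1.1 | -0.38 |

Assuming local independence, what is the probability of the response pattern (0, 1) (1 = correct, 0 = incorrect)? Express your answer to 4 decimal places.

0.2925

P(θ) = 1 / (1 + exp(−α(θ − β)))
P_1 = 1/(1+e^{3.3864}) = 0.0327
P_2 = 1/(1+e^{0.8360}) = 0.3024
L = (1−P_1) × P_2 = 0.9673 × 0.3024 = 0.29248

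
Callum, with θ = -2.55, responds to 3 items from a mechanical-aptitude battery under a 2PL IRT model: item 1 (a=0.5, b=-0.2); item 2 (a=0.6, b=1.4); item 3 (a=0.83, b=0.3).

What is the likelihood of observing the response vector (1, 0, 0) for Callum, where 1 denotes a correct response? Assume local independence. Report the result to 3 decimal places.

0.197

P(θ) = 1 / (1 + exp(−a(θ − b)))
P_1 = 1/(1+e^{1.1750}) = 0.2360
P_2 = 1/(1+e^{2.3700}) = 0.0855
P_3 = 1/(1+e^{2.3655}) = 0.0858
L = P_1 × (1−P_2) × (1−P_3) = 0.2360 × 0.9145 × 0.9142 = 0.19726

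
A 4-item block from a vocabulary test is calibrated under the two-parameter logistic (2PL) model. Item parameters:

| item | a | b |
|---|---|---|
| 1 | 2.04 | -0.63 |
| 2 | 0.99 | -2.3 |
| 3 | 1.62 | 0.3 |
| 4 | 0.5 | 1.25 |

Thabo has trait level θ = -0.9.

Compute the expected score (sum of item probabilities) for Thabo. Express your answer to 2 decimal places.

1.55

P(θ) = 1 / (1 + exp(−a(θ − b)))
P_1 = 1/(1+e^{0.5508}) = 0.3657
P_2 = 1/(1+e^{-1.3860}) = 0.8000
P_3 = 1/(1+e^{1.9440}) = 0.1252
P_4 = 1/(1+e^{1.0750}) = 0.2545
E[score] = 0.3657 + 0.8000 + 0.1252 + 0.2545 = 1.5453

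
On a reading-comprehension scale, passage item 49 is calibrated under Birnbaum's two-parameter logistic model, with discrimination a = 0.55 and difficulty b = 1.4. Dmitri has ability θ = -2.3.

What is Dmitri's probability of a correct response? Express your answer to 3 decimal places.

0.116

P(θ) = 1 / (1 + exp(−a(θ − b)))
Exponent: 0.55 × (-2.3 − 1.4) = -2.0350
1/(1 + e^{2.0350}) = 0.1156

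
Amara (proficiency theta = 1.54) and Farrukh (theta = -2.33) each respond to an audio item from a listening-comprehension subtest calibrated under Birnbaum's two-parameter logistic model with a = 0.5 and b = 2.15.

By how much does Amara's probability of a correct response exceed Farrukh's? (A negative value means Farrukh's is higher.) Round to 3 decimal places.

P(theta) = 1 / (1 + exp(−a(theta − b)))
P(Amara) = 0.4243  [exponent -0.3050]
P(Farrukh) = 0.0962  [exponent -2.2400]
Difference = 0.4243 − 0.0962 = 0.3281

0.328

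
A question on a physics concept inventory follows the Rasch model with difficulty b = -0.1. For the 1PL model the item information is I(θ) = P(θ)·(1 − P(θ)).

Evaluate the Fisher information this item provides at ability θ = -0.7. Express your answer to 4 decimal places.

0.2288

P = 1/(1+e^{0.6000}) = 0.3543
P(1−P) = 0.3543 × 0.6457 = 0.2288
I = P(1−P) = 0.22878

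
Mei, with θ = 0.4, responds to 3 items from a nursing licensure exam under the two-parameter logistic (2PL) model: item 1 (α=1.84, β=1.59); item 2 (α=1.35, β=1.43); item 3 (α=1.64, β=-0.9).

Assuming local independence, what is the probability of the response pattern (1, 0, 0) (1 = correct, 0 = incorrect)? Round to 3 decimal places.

0.009

P(θ) = 1 / (1 + exp(−α(θ − β)))
P_1 = 1/(1+e^{2.1896}) = 0.1007
P_2 = 1/(1+e^{1.3905}) = 0.1993
P_3 = 1/(1+e^{-2.1320}) = 0.8940
L = P_1 × (1−P_2) × (1−P_3) = 0.1007 × 0.8007 × 0.1060 = 0.00855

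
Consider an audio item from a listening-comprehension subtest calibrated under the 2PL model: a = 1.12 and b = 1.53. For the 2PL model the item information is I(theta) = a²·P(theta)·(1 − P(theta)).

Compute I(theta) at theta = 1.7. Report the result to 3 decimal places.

P = 1/(1+e^{-0.1904}) = 0.5475
P(1−P) = 0.5475 × 0.4525 = 0.2477
I = a² × P(1−P) = 1.12² × 0.2477 = 0.31077

0.311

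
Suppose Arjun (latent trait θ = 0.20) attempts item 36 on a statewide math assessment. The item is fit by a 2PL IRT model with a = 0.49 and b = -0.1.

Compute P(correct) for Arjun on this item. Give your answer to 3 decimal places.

P(θ) = 1 / (1 + exp(−a(θ − b)))
Exponent: 0.49 × (0.20 − (-0.1)) = 0.1470
1/(1 + e^{-0.1470}) = 0.5367

0.537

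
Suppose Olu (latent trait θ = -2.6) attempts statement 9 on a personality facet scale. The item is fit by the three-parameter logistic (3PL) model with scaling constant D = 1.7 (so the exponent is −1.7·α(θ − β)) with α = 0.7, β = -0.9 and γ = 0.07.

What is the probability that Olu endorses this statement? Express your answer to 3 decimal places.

P(θ) = γ + (1 − γ) · 1 / (1 + exp(−D·α(θ − β)))
Exponent: 1.7 × 0.7 × (-2.6 − (-0.9)) = -2.0230
1/(1 + e^{2.0230}) = 0.1168
P = 0.07 + 0.93 × 0.1168 = 0.1786

0.179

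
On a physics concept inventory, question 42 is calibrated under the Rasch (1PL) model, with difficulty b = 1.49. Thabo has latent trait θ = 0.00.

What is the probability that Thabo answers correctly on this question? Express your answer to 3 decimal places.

0.184

P(θ) = 1 / (1 + exp(−(θ − b)))
Exponent: (0.00 − 1.49) = -1.4900
1/(1 + e^{1.4900}) = 0.1839
P = 0.1839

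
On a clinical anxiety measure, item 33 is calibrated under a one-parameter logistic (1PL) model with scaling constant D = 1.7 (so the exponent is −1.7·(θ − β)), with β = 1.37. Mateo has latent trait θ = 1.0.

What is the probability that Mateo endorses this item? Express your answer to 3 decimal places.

P(θ) = 1 / (1 + exp(−D·(θ − β)))
Exponent: 1.7 × (1.0 − 1.37) = -0.6290
1/(1 + e^{0.6290}) = 0.3477
P = 0.3477

0.348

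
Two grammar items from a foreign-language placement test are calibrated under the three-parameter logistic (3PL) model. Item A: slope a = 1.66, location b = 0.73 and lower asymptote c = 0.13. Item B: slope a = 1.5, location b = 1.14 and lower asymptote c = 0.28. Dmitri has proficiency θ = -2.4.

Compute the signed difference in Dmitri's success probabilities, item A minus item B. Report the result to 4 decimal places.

-0.1487

P(θ) = c + (1 − c) · 1 / (1 + exp(−a(θ − b)))
P_A = 0.1348
P_B = 0.2835
P_A − P_B = -0.1487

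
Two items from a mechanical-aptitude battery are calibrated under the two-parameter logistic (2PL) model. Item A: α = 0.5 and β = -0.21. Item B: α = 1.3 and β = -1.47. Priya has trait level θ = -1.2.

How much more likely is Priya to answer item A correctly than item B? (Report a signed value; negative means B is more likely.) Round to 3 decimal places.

-0.208

P(θ) = 1 / (1 + exp(−α(θ − β)))
P_A = 0.3787
P_B = 0.5869
P_A − P_B = -0.2081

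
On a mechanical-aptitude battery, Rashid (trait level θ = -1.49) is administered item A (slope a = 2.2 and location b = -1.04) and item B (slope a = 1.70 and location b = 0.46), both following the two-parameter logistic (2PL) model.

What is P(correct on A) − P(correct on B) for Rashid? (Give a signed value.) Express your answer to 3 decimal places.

0.236

P(θ) = 1 / (1 + exp(−a(θ − b)))
P_A = 0.2709
P_B = 0.0351
P_A − P_B = 0.2359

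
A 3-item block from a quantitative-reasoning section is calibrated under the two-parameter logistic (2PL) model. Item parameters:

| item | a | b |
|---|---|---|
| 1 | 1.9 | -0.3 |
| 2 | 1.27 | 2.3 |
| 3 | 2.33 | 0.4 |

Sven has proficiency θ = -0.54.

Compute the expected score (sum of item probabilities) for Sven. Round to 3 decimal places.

0.515

P(θ) = 1 / (1 + exp(−a(θ − b)))
P_1 = 1/(1+e^{0.4560}) = 0.3879
P_2 = 1/(1+e^{3.6068}) = 0.0264
P_3 = 1/(1+e^{2.1902}) = 0.1006
E[score] = 0.3879 + 0.0264 + 0.1006 = 0.5150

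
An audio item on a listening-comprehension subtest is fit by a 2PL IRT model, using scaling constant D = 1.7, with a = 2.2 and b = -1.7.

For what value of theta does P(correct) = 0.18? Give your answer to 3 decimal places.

-2.105

P(theta) = 1 / (1 + exp(−D·a(theta − b)))
logit = ln(0.1800/0.8200) = -1.5163
theta = b + logit/(1.7·a) = -1.7 + (-1.5163)/3.7400 = -2.1054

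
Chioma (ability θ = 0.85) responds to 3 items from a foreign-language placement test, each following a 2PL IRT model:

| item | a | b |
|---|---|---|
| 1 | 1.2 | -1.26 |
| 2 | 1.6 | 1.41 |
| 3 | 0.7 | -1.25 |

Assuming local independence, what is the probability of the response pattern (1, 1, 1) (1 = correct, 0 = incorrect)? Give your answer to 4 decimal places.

P(θ) = 1 / (1 + exp(−a(θ − b)))
P_1 = 1/(1+e^{-2.5320}) = 0.9264
P_2 = 1/(1+e^{0.8960}) = 0.2899
P_3 = 1/(1+e^{-1.4700}) = 0.8131
L = P_1 × P_2 × P_3 = 0.9264 × 0.2899 × 0.8131 = 0.21833

0.2183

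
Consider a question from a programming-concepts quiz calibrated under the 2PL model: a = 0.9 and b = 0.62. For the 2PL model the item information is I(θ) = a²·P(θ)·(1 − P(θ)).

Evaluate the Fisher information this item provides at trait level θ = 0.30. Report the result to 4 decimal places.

P = 1/(1+e^{0.2880}) = 0.4285
P(1−P) = 0.4285 × 0.5715 = 0.2449
I = a² × P(1−P) = 0.9² × 0.2449 = 0.19836

0.1984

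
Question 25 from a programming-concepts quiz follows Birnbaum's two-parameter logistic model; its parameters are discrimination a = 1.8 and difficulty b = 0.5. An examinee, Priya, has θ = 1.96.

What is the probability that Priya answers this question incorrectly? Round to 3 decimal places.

P(θ) = 1 / (1 + exp(−a(θ − b)))
Exponent: 1.8 × (1.96 − 0.5) = 2.6280
1/(1 + e^{-2.6280}) = 0.9326
P(incorrect) = 1 − 0.9326 = 0.0674

0.067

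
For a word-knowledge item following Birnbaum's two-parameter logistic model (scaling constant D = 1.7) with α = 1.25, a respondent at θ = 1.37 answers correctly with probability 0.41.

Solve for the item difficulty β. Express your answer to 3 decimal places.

P(θ) = 1 / (1 + exp(−D·α(θ − β)))
logit(0.41) = ln(0.41/0.59) = -0.3640
β = θ − logit/(1.7·α) = 1.37 − (-0.3640)/2.1250 = 1.5413

1.541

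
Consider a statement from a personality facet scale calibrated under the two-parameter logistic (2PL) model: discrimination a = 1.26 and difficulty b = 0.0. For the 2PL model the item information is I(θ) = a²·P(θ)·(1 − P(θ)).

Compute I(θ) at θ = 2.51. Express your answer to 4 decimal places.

P = 1/(1+e^{-3.1626}) = 0.9594
P(1−P) = 0.9594 × 0.0406 = 0.0389
I = a² × P(1−P) = 1.26² × 0.0389 = 0.06184

0.0618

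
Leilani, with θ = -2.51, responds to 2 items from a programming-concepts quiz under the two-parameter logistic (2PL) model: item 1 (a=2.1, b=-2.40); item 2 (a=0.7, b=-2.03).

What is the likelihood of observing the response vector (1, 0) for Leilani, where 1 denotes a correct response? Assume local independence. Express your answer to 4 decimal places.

P(θ) = 1 / (1 + exp(−a(θ − b)))
P_1 = 1/(1+e^{0.2310}) = 0.4425
P_2 = 1/(1+e^{0.3360}) = 0.4168
L = P_1 × (1−P_2) = 0.4425 × 0.5832 = 0.25808

0.2581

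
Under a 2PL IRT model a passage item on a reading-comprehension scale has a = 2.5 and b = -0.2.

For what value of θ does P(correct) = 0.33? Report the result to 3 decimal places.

P(θ) = 1 / (1 + exp(−a(θ − b)))
logit = ln(0.3300/0.6700) = -0.7082
θ = b + logit/(a) = -0.2 + (-0.7082)/2.5000 = -0.4833

-0.483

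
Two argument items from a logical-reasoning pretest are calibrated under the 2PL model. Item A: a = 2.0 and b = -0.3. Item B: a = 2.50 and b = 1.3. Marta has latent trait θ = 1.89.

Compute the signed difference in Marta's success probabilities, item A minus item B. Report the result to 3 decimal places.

P(θ) = 1 / (1 + exp(−a(θ − b)))
P_A = 0.9876
P_B = 0.8138
P_A − P_B = 0.1738

0.174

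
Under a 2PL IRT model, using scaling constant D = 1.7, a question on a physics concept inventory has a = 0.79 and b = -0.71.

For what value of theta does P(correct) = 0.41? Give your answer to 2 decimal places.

-0.98

P(theta) = 1 / (1 + exp(−D·a(theta − b)))
logit = ln(0.4100/0.5900) = -0.3640
theta = b + logit/(1.7·a) = -0.71 + (-0.3640)/1.3430 = -0.9810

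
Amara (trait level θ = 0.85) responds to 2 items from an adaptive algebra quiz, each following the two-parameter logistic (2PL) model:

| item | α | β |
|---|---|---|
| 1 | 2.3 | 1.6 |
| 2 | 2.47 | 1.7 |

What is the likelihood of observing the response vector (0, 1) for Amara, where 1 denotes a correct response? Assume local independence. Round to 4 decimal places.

0.0926

P(θ) = 1 / (1 + exp(−α(θ − β)))
P_1 = 1/(1+e^{1.7250}) = 0.1512
P_2 = 1/(1+e^{2.0995}) = 0.1091
L = (1−P_1) × P_2 = 0.8488 × 0.1091 = 0.09264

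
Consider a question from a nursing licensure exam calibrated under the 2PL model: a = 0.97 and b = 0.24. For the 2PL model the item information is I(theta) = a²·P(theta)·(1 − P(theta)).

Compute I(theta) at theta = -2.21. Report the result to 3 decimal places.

0.073

P = 1/(1+e^{2.3765}) = 0.0850
P(1−P) = 0.0850 × 0.9150 = 0.0778
I = a² × P(1−P) = 0.97² × 0.0778 = 0.07316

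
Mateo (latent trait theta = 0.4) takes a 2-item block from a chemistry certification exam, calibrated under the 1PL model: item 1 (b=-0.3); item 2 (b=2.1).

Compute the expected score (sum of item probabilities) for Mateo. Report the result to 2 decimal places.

P(theta) = 1 / (1 + exp(−(theta − b)))
P_1 = 1/(1+e^{-0.7000}) = 0.6682
P_2 = 1/(1+e^{1.7000}) = 0.1545
E[score] = 0.6682 + 0.1545 = 0.8227

0.82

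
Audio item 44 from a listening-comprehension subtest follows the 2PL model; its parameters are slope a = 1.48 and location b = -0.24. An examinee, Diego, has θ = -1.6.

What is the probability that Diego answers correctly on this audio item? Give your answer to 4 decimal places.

P(θ) = 1 / (1 + exp(−a(θ − b)))
Exponent: 1.48 × (-1.6 − (-0.24)) = -2.0128
1/(1 + e^{2.0128}) = 0.1179

0.1179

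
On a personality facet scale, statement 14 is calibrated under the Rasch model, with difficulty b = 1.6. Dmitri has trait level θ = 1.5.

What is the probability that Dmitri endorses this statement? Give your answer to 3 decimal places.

0.475

P(θ) = 1 / (1 + exp(−(θ − b)))
Exponent: (1.5 − 1.6) = -0.1000
1/(1 + e^{0.1000}) = 0.4750
P = 0.4750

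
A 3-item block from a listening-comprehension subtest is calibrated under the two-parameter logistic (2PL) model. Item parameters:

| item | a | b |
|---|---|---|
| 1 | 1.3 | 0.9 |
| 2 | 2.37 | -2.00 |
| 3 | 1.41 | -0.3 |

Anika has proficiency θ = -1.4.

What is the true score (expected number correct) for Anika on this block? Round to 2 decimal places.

P(θ) = 1 / (1 + exp(−a(θ − b)))
P_1 = 1/(1+e^{2.9900}) = 0.0479
P_2 = 1/(1+e^{-1.4220}) = 0.8057
P_3 = 1/(1+e^{1.5510}) = 0.1749
E[score] = 0.0479 + 0.8057 + 0.1749 = 1.0285

1.03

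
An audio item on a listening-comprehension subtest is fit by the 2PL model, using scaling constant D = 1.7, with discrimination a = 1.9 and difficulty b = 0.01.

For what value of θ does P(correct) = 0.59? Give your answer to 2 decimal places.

P(θ) = 1 / (1 + exp(−D·a(θ − b)))
logit = ln(0.5900/0.4100) = 0.3640
θ = b + logit/(1.7·a) = 0.01 + 0.3640/3.2300 = 0.1227

0.12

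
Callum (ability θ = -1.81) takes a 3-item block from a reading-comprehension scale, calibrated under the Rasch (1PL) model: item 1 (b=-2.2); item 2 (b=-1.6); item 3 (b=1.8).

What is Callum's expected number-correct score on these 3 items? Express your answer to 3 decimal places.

1.070

P(θ) = 1 / (1 + exp(−(θ − b)))
P_1 = 1/(1+e^{-0.3900}) = 0.5963
P_2 = 1/(1+e^{0.2100}) = 0.4477
P_3 = 1/(1+e^{3.6100}) = 0.0263
E[score] = 0.5963 + 0.4477 + 0.0263 = 1.0703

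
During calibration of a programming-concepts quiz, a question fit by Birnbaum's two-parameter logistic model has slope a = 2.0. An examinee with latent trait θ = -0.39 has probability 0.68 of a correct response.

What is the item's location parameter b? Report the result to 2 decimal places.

-0.77

P(θ) = 1 / (1 + exp(−a(θ − b)))
logit(0.68) = ln(0.68/0.32) = 0.7538
b = θ − logit/(a) = -0.39 − 0.7538/2.0000 = -0.7669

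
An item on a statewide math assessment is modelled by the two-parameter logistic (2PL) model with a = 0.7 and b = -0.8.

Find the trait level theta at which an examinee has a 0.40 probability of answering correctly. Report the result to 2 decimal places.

P(theta) = 1 / (1 + exp(−a(theta − b)))
logit = ln(0.4000/0.6000) = -0.4055
theta = b + logit/(a) = -0.8 + (-0.4055)/0.7000 = -1.3792

-1.38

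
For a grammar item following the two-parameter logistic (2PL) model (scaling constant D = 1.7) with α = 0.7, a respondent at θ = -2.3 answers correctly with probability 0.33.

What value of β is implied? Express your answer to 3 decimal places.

P(θ) = 1 / (1 + exp(−D·α(θ − β)))
logit(0.33) = ln(0.33/0.67) = -0.7082
β = θ − logit/(1.7·α) = -2.3 − (-0.7082)/1.1900 = -1.7049

-1.705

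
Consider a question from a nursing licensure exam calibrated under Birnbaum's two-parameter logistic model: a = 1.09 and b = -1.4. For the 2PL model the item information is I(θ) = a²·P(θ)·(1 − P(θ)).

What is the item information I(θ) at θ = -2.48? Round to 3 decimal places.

0.214

P = 1/(1+e^{1.1772}) = 0.2356
P(1−P) = 0.2356 × 0.7644 = 0.1801
I = a² × P(1−P) = 1.09² × 0.1801 = 0.21394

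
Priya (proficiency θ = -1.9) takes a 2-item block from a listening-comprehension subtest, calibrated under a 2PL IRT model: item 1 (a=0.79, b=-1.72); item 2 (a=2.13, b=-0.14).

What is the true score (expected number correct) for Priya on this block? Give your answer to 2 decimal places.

0.49

P(θ) = 1 / (1 + exp(−a(θ − b)))
P_1 = 1/(1+e^{0.1422}) = 0.4645
P_2 = 1/(1+e^{3.7488}) = 0.0230
E[score] = 0.4645 + 0.0230 = 0.4875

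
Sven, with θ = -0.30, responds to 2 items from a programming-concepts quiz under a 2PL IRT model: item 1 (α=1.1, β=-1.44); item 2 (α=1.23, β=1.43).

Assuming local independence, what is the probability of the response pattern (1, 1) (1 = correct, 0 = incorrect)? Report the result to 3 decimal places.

P(θ) = 1 / (1 + exp(−α(θ − β)))
P_1 = 1/(1+e^{-1.2540}) = 0.7780
P_2 = 1/(1+e^{2.1279}) = 0.1064
L = P_1 × P_2 = 0.7780 × 0.1064 = 0.08279

0.083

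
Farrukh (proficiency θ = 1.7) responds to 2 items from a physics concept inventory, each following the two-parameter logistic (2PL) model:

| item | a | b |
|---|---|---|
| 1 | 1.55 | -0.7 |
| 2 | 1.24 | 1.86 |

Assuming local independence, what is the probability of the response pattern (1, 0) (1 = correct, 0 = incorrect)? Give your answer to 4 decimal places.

0.5364

P(θ) = 1 / (1 + exp(−a(θ − b)))
P_1 = 1/(1+e^{-3.7200}) = 0.9763
P_2 = 1/(1+e^{0.1984}) = 0.4506
L = P_1 × (1−P_2) = 0.9763 × 0.5494 = 0.53644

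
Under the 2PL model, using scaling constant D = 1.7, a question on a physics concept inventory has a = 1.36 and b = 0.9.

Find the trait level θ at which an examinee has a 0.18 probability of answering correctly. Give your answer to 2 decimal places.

0.24

P(θ) = 1 / (1 + exp(−D·a(θ − b)))
logit = ln(0.1800/0.8200) = -1.5163
θ = b + logit/(1.7·a) = 0.9 + (-1.5163)/2.3120 = 0.2441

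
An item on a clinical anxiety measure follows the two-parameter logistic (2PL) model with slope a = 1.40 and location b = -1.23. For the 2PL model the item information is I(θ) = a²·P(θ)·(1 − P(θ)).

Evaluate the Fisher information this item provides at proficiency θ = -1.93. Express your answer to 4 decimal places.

P = 1/(1+e^{0.9800}) = 0.2729
P(1−P) = 0.2729 × 0.7271 = 0.1984
I = a² × P(1−P) = 1.40² × 0.1984 = 0.38891

0.3889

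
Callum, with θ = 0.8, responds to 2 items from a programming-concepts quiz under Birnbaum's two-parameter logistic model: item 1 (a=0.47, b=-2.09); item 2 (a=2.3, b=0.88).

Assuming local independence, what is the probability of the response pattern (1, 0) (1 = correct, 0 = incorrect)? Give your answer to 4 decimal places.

0.4342

P(θ) = 1 / (1 + exp(−a(θ − b)))
P_1 = 1/(1+e^{-1.3583}) = 0.7955
P_2 = 1/(1+e^{0.1840}) = 0.4541
L = P_1 × (1−P_2) = 0.7955 × 0.5459 = 0.43423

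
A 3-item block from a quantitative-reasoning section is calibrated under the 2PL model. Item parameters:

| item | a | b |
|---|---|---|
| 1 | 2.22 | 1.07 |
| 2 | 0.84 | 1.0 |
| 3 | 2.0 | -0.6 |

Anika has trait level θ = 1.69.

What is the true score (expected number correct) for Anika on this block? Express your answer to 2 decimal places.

P(θ) = 1 / (1 + exp(−a(θ − b)))
P_1 = 1/(1+e^{-1.3764}) = 0.7984
P_2 = 1/(1+e^{-0.5796}) = 0.6410
P_3 = 1/(1+e^{-4.5800}) = 0.9898
E[score] = 0.7984 + 0.6410 + 0.9898 = 2.4292

2.43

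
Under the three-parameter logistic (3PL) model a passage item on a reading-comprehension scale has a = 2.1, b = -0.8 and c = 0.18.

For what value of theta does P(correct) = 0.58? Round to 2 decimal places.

-0.82

P(theta) = c + (1 − c) · 1 / (1 + exp(−a(theta − b)))
Remove guessing floor: (0.58 − 0.18)/(1 − 0.18) = 0.4878
logit = ln(0.4878/0.5122) = -0.0488
theta = b + logit/(a) = -0.8 + (-0.0488)/2.1000 = -0.8232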